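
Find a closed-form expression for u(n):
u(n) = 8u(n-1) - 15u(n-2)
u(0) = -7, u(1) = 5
Characteristic equation: x² - 8x + 15 = 0, which factors as (x - (3))(x - (5)) = 0.
Roots r₁ = 3, r₂ = 5 (distinct).
General solution: u(n) = A·(3)^n + B·(5)^n.
From u(0) = -7: A + B = -7.
From u(1) = 5: 3A + 5B = 5.
Solving: A = -20, B = 13.
So u(n) = - 20 \cdot 3^{n} + 13 \cdot 5^{n}.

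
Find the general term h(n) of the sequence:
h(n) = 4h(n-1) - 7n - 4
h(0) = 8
First-order linear with linear forcing.
Homogeneous solution: h_h(n) = A·(4)^n.
Try particular h_p(n) = pn + q. Substituting:
  pn + q = 4(p(n-1) + q) - 7n - 4.
Matching the n-coefficient: p = 4p - 7 ⇒ p = \frac{7}{3}.
Matching constants: q = -4p + 4q - 4 ⇒ q = \frac{40}{9}.
General: h(n) = A·(4)^n + \frac{7 n}{3} + \frac{40}{9}.
Apply h(0) = 8: A + \frac{40}{9} = 8 ⇒ A = \frac{32}{9}.
So h(n) = \frac{32 \cdot 4^{n}}{9} + \frac{7 n}{3} + \frac{40}{9}.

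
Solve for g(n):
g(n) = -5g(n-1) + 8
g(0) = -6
First-order linear non-homogeneous.
Homogeneous solution: g_h(n) = A·(-5)^n.
Try constant particular solution g_p = K: K = -5K + 8 ⇒ K = \frac{4}{3}.
General: g(n) = A·(-5)^n + \frac{4}{3}.
Apply g(0) = -6: A + \frac{4}{3} = -6 ⇒ A = - \frac{22}{3}.
So g(n) = \frac{4}{3} - \frac{22 \left(-5\right)^{n}}{3}.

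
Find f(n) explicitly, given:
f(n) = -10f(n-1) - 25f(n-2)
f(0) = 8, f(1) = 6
Characteristic equation: x² + 10x + 25 = 0, which is (x - (-5))².
Repeated root r = -5.
General solution: f(n) = (A + Bn)·(-5)^n.
From f(0) = 8: A = 8.
From f(1) = 6: (A + B)·(-5) = 6 ⇒ B = - \frac{46}{5}.
So f(n) = \left(8 - \frac{46 n}{5}\right) \cdot (-5)^n.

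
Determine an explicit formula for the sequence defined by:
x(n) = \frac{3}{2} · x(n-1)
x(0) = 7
Pure geometric recurrence with ratio \frac{3}{2}.
By induction x(n) = x(0) · (\frac{3}{2})^n = 7 \left(\frac{3}{2}\right)^{n}.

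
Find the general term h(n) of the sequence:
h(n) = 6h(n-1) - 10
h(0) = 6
First-order linear non-homogeneous.
Homogeneous solution: h_h(n) = A·(6)^n.
Try constant particular solution h_p = K: K = 6K - 10 ⇒ K = 2.
General: h(n) = A·(6)^n + 2.
Apply h(0) = 6: A + 2 = 6 ⇒ A = 4.
So h(n) = 4 \cdot 6^{n} + 2.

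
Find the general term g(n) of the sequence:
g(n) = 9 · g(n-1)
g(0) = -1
Pure geometric recurrence with ratio 9.
By induction g(n) = g(0) · (9)^n = - 9^{n}.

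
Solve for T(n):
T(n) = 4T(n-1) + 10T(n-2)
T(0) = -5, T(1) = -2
Characteristic equation: x² - 4x - 10 = 0.
Discriminant Δ = (4)² + 4·(10) = 56.
Roots r₁,₂ = (4 ± √56)/2, so r₁ = 2 + \sqrt{14}, r₂ = 2 - \sqrt{14}.
General solution: T(n) = A·r₁^n + B·r₂^n.
From the initial conditions, A + B = -5 and r₁A + r₂B = -2.
Since r₁ - r₂ = √56: A = (-2 - (-5)r₂)/√56 = - \frac{5}{2} + \frac{2 \sqrt{14}}{7}, and B = -5 - A = - \frac{5}{2} - \frac{2 \sqrt{14}}{7}.
So T(n) = \left(- \frac{5}{2} + \frac{2 \sqrt{14}}{7}\right)\left(2 + \sqrt{14}\right)^n + \left(- \frac{5}{2} - \frac{2 \sqrt{14}}{7}\right)\left(2 - \sqrt{14}\right)^n.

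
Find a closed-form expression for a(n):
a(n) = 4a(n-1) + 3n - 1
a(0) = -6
First-order linear with linear forcing.
Homogeneous solution: a_h(n) = A·(4)^n.
Try particular a_p(n) = pn + q. Substituting:
  pn + q = 4(p(n-1) + q) + 3n - 1.
Matching the n-coefficient: p = 4p + 3 ⇒ p = -1.
Matching constants: q = -4p + 4q - 1 ⇒ q = -1.
General: a(n) = A·(4)^n - n - 1.
Apply a(0) = -6: A - 1 = -6 ⇒ A = -5.
So a(n) = - 5 \cdot 4^{n} - n - 1.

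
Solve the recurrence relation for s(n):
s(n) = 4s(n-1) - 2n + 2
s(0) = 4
First-order linear with linear forcing.
Homogeneous solution: s_h(n) = A·(4)^n.
Try particular s_p(n) = pn + q. Substituting:
  pn + q = 4(p(n-1) + q) - 2n + 2.
Matching the n-coefficient: p = 4p - 2 ⇒ p = \frac{2}{3}.
Matching constants: q = -4p + 4q + 2 ⇒ q = \frac{2}{9}.
General: s(n) = A·(4)^n + \frac{2 n}{3} + \frac{2}{9}.
Apply s(0) = 4: A + \frac{2}{9} = 4 ⇒ A = \frac{34}{9}.
So s(n) = \frac{34 \cdot 4^{n}}{9} + \frac{2 n}{3} + \frac{2}{9}.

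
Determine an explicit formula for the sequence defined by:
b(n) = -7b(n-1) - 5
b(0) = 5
First-order linear non-homogeneous.
Homogeneous solution: b_h(n) = A·(-7)^n.
Try constant particular solution b_p = K: K = -7K - 5 ⇒ K = - \frac{5}{8}.
General: b(n) = A·(-7)^n - \frac{5}{8}.
Apply b(0) = 5: A - \frac{5}{8} = 5 ⇒ A = \frac{45}{8}.
So b(n) = \frac{45 \left(-7\right)^{n}}{8} - \frac{5}{8}.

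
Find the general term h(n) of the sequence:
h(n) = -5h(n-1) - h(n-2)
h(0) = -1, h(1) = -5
Characteristic equation: x² + 5x + 1 = 0.
Discriminant Δ = (-5)² + 4·(-1) = 21.
Roots r₁,₂ = (-5 ± √21)/2, so r₁ = - \frac{5}{2} + \frac{\sqrt{21}}{2}, r₂ = - \frac{5}{2} - \frac{\sqrt{21}}{2}.
General solution: h(n) = A·r₁^n + B·r₂^n.
From the initial conditions, A + B = -1 and r₁A + r₂B = -5.
Since r₁ - r₂ = √21: A = (-5 - (-1)r₂)/√21 = - \frac{5 \sqrt{21}}{14} - \frac{1}{2}, and B = -1 - A = - \frac{1}{2} + \frac{5 \sqrt{21}}{14}.
So h(n) = \left(- \frac{5 \sqrt{21}}{14} - \frac{1}{2}\right)\left(- \frac{5}{2} + \frac{\sqrt{21}}{2}\right)^n + \left(- \frac{1}{2} + \frac{5 \sqrt{21}}{14}\right)\left(- \frac{5}{2} - \frac{\sqrt{21}}{2}\right)^n.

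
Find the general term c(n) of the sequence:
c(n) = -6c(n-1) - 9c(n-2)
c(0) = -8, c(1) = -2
Characteristic equation: x² + 6x + 9 = 0, which is (x - (-3))².
Repeated root r = -3.
General solution: c(n) = (A + Bn)·(-3)^n.
From c(0) = -8: A = -8.
From c(1) = -2: (A + B)·(-3) = -2 ⇒ B = \frac{26}{3}.
So c(n) = \left(\frac{26 n}{3} - 8\right) \cdot (-3)^n.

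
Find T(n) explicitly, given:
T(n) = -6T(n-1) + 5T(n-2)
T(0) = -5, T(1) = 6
Characteristic equation: x² + 6x - 5 = 0.
Discriminant Δ = (-6)² + 4·(5) = 56.
Roots r₁,₂ = (-6 ± √56)/2, so r₁ = -3 + \sqrt{14}, r₂ = - \sqrt{14} - 3.
General solution: T(n) = A·r₁^n + B·r₂^n.
From the initial conditions, A + B = -5 and r₁A + r₂B = 6.
Since r₁ - r₂ = √56: A = (6 - (-5)r₂)/√56 = - \frac{5}{2} - \frac{9 \sqrt{14}}{28}, and B = -5 - A = - \frac{5}{2} + \frac{9 \sqrt{14}}{28}.
So T(n) = \left(- \frac{5}{2} - \frac{9 \sqrt{14}}{28}\right)\left(-3 + \sqrt{14}\right)^n + \left(- \frac{5}{2} + \frac{9 \sqrt{14}}{28}\right)\left(- \sqrt{14} - 3\right)^n.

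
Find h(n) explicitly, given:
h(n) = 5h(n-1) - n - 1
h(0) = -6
First-order linear with linear forcing.
Homogeneous solution: h_h(n) = A·(5)^n.
Try particular h_p(n) = pn + q. Substituting:
  pn + q = 5(p(n-1) + q) - n - 1.
Matching the n-coefficient: p = 5p - 1 ⇒ p = \frac{1}{4}.
Matching constants: q = -5p + 5q - 1 ⇒ q = \frac{9}{16}.
General: h(n) = A·(5)^n + \frac{n}{4} + \frac{9}{16}.
Apply h(0) = -6: A + \frac{9}{16} = -6 ⇒ A = - \frac{105}{16}.
So h(n) = - \frac{105 \cdot 5^{n}}{16} + \frac{n}{4} + \frac{9}{16}.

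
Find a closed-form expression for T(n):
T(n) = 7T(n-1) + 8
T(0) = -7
First-order linear non-homogeneous.
Homogeneous solution: T_h(n) = A·(7)^n.
Try constant particular solution T_p = K: K = 7K + 8 ⇒ K = - \frac{4}{3}.
General: T(n) = A·(7)^n - \frac{4}{3}.
Apply T(0) = -7: A - \frac{4}{3} = -7 ⇒ A = - \frac{17}{3}.
So T(n) = - \frac{17 \cdot 7^{n}}{3} - \frac{4}{3}.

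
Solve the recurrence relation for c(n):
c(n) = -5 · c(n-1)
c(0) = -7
Pure geometric recurrence with ratio -5.
By induction c(n) = c(0) · (-5)^n = - 7 \left(-5\right)^{n}.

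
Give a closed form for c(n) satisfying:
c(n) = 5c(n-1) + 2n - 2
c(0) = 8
First-order linear with linear forcing.
Homogeneous solution: c_h(n) = A·(5)^n.
Try particular c_p(n) = pn + q. Substituting:
  pn + q = 5(p(n-1) + q) + 2n - 2.
Matching the n-coefficient: p = 5p + 2 ⇒ p = - \frac{1}{2}.
Matching constants: q = -5p + 5q - 2 ⇒ q = - \frac{1}{8}.
General: c(n) = A·(5)^n - \frac{n}{2} - \frac{1}{8}.
Apply c(0) = 8: A - \frac{1}{8} = 8 ⇒ A = \frac{65}{8}.
So c(n) = \frac{65 \cdot 5^{n}}{8} - \frac{n}{2} - \frac{1}{8}.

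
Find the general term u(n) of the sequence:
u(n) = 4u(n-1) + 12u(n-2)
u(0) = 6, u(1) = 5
Characteristic equation: x² - 4x - 12 = 0, which factors as (x - (6))(x - (-2)) = 0.
Roots r₁ = 6, r₂ = -2 (distinct).
General solution: u(n) = A·(6)^n + B·(-2)^n.
From u(0) = 6: A + B = 6.
From u(1) = 5: 6A - 2B = 5.
Solving: A = \frac{17}{8}, B = \frac{31}{8}.
So u(n) = \frac{31 \left(-2\right)^{n}}{8} + \frac{17 \cdot 6^{n}}{8}.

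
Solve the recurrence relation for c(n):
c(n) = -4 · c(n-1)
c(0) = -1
Pure geometric recurrence with ratio -4.
By induction c(n) = c(0) · (-4)^n = - \left(-4\right)^{n}.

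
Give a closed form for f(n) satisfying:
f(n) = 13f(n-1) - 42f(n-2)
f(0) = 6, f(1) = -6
Characteristic equation: x² - 13x + 42 = 0, which factors as (x - (6))(x - (7)) = 0.
Roots r₁ = 6, r₂ = 7 (distinct).
General solution: f(n) = A·(6)^n + B·(7)^n.
From f(0) = 6: A + B = 6.
From f(1) = -6: 6A + 7B = -6.
Solving: A = 48, B = -42.
So f(n) = 48 \cdot 6^{n} - 42 \cdot 7^{n}.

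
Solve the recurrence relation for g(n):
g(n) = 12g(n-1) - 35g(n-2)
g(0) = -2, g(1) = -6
Characteristic equation: x² - 12x + 35 = 0, which factors as (x - (5))(x - (7)) = 0.
Roots r₁ = 5, r₂ = 7 (distinct).
General solution: g(n) = A·(5)^n + B·(7)^n.
From g(0) = -2: A + B = -2.
From g(1) = -6: 5A + 7B = -6.
Solving: A = -4, B = 2.
So g(n) = - 4 \cdot 5^{n} + 2 \cdot 7^{n}.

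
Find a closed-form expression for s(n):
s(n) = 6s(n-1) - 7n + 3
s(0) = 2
First-order linear with linear forcing.
Homogeneous solution: s_h(n) = A·(6)^n.
Try particular s_p(n) = pn + q. Substituting:
  pn + q = 6(p(n-1) + q) - 7n + 3.
Matching the n-coefficient: p = 6p - 7 ⇒ p = \frac{7}{5}.
Matching constants: q = -6p + 6q + 3 ⇒ q = \frac{27}{25}.
General: s(n) = A·(6)^n + \frac{7 n}{5} + \frac{27}{25}.
Apply s(0) = 2: A + \frac{27}{25} = 2 ⇒ A = \frac{23}{25}.
So s(n) = \frac{23 \cdot 6^{n}}{25} + \frac{7 n}{5} + \frac{27}{25}.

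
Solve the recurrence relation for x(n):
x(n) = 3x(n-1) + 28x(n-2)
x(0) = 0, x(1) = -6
Characteristic equation: x² - 3x - 28 = 0, which factors as (x - (7))(x - (-4)) = 0.
Roots r₁ = 7, r₂ = -4 (distinct).
General solution: x(n) = A·(7)^n + B·(-4)^n.
From x(0) = 0: A + B = 0.
From x(1) = -6: 7A - 4B = -6.
Solving: A = - \frac{6}{11}, B = \frac{6}{11}.
So x(n) = \frac{6 \left(-4\right)^{n}}{11} - \frac{6 \cdot 7^{n}}{11}.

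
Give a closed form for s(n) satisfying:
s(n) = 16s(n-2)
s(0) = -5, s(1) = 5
Characteristic equation: x² - 16 = 0, which factors as (x - (-4))(x - (4)) = 0.
Roots r₁ = -4, r₂ = 4 (distinct).
General solution: s(n) = A·(-4)^n + B·(4)^n.
From s(0) = -5: A + B = -5.
From s(1) = 5: -4A + 4B = 5.
Solving: A = - \frac{25}{8}, B = - \frac{15}{8}.
So s(n) = - \frac{25 \left(-4\right)^{n}}{8} - \frac{15 \cdot 4^{n}}{8}.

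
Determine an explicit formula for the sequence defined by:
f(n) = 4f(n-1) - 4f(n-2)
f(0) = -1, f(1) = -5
Characteristic equation: x² - 4x + 4 = 0, which is (x - (2))².
Repeated root r = 2.
General solution: f(n) = (A + Bn)·(2)^n.
From f(0) = -1: A = -1.
From f(1) = -5: (A + B)·(2) = -5 ⇒ B = - \frac{3}{2}.
So f(n) = \left(- \frac{3 n}{2} - 1\right) \cdot (2)^n.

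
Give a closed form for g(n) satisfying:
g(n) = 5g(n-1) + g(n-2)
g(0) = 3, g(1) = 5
Characteristic equation: x² - 5x - 1 = 0.
Discriminant Δ = (5)² + 4·(1) = 29.
Roots r₁,₂ = (5 ± √29)/2, so r₁ = \frac{5}{2} + \frac{\sqrt{29}}{2}, r₂ = \frac{5}{2} - \frac{\sqrt{29}}{2}.
General solution: g(n) = A·r₁^n + B·r₂^n.
From the initial conditions, A + B = 3 and r₁A + r₂B = 5.
Since r₁ - r₂ = √29: A = (5 - (3)r₂)/√29 = \frac{3}{2} - \frac{5 \sqrt{29}}{58}, and B = 3 - A = \frac{5 \sqrt{29}}{58} + \frac{3}{2}.
So g(n) = \left(\frac{3}{2} - \frac{5 \sqrt{29}}{58}\right)\left(\frac{5}{2} + \frac{\sqrt{29}}{2}\right)^n + \left(\frac{5 \sqrt{29}}{58} + \frac{3}{2}\right)\left(\frac{5}{2} - \frac{\sqrt{29}}{2}\right)^n.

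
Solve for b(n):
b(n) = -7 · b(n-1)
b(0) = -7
Pure geometric recurrence with ratio -7.
By induction b(n) = b(0) · (-7)^n = - 7 \left(-7\right)^{n}.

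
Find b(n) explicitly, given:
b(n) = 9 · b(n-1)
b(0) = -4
Pure geometric recurrence with ratio 9.
By induction b(n) = b(0) · (9)^n = - 4 \cdot 9^{n}.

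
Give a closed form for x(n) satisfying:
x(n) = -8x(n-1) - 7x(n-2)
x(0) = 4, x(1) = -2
Characteristic equation: x² + 8x + 7 = 0, which factors as (x - (-1))(x - (-7)) = 0.
Roots r₁ = -1, r₂ = -7 (distinct).
General solution: x(n) = A·(-1)^n + B·(-7)^n.
From x(0) = 4: A + B = 4.
From x(1) = -2: -A - 7B = -2.
Solving: A = \frac{13}{3}, B = - \frac{1}{3}.
So x(n) = \frac{13 \left(-1\right)^{n}}{3} - \frac{\left(-7\right)^{n}}{3}.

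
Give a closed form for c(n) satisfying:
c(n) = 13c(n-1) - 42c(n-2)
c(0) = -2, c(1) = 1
Characteristic equation: x² - 13x + 42 = 0, which factors as (x - (7))(x - (6)) = 0.
Roots r₁ = 7, r₂ = 6 (distinct).
General solution: c(n) = A·(7)^n + B·(6)^n.
From c(0) = -2: A + B = -2.
From c(1) = 1: 7A + 6B = 1.
Solving: A = 13, B = -15.
So c(n) = - 15 \cdot 6^{n} + 13 \cdot 7^{n}.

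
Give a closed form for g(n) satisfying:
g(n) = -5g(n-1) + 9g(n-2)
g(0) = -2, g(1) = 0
Characteristic equation: x² + 5x - 9 = 0.
Discriminant Δ = (-5)² + 4·(9) = 61.
Roots r₁,₂ = (-5 ± √61)/2, so r₁ = - \frac{5}{2} + \frac{\sqrt{61}}{2}, r₂ = - \frac{\sqrt{61}}{2} - \frac{5}{2}.
General solution: g(n) = A·r₁^n + B·r₂^n.
From the initial conditions, A + B = -2 and r₁A + r₂B = 0.
Since r₁ - r₂ = √61: A = (0 - (-2)r₂)/√61 = -1 - \frac{5 \sqrt{61}}{61}, and B = -2 - A = -1 + \frac{5 \sqrt{61}}{61}.
So g(n) = \left(-1 - \frac{5 \sqrt{61}}{61}\right)\left(- \frac{5}{2} + \frac{\sqrt{61}}{2}\right)^n + \left(-1 + \frac{5 \sqrt{61}}{61}\right)\left(- \frac{\sqrt{61}}{2} - \frac{5}{2}\right)^n.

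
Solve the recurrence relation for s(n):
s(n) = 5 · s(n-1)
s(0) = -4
Pure geometric recurrence with ratio 5.
By induction s(n) = s(0) · (5)^n = - 4 \cdot 5^{n}.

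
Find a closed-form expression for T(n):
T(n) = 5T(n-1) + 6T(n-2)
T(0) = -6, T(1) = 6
Characteristic equation: x² - 5x - 6 = 0, which factors as (x - (-1))(x - (6)) = 0.
Roots r₁ = -1, r₂ = 6 (distinct).
General solution: T(n) = A·(-1)^n + B·(6)^n.
From T(0) = -6: A + B = -6.
From T(1) = 6: -A + 6B = 6.
Solving: A = -6, B = 0.
So T(n) = - 6 \left(-1\right)^{n}.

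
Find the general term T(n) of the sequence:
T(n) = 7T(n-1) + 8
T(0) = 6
First-order linear non-homogeneous.
Homogeneous solution: T_h(n) = A·(7)^n.
Try constant particular solution T_p = K: K = 7K + 8 ⇒ K = - \frac{4}{3}.
General: T(n) = A·(7)^n - \frac{4}{3}.
Apply T(0) = 6: A - \frac{4}{3} = 6 ⇒ A = \frac{22}{3}.
So T(n) = \frac{22 \cdot 7^{n}}{3} - \frac{4}{3}.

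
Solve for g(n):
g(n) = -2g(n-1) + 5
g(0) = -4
First-order linear non-homogeneous.
Homogeneous solution: g_h(n) = A·(-2)^n.
Try constant particular solution g_p = K: K = -2K + 5 ⇒ K = \frac{5}{3}.
General: g(n) = A·(-2)^n + \frac{5}{3}.
Apply g(0) = -4: A + \frac{5}{3} = -4 ⇒ A = - \frac{17}{3}.
So g(n) = \frac{5}{3} - \frac{17 \left(-2\right)^{n}}{3}.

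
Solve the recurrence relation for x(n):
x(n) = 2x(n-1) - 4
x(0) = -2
First-order linear non-homogeneous.
Homogeneous solution: x_h(n) = A·(2)^n.
Try constant particular solution x_p = K: K = 2K - 4 ⇒ K = 4.
General: x(n) = A·(2)^n + 4.
Apply x(0) = -2: A + 4 = -2 ⇒ A = -6.
So x(n) = 4 - 6 \cdot 2^{n}.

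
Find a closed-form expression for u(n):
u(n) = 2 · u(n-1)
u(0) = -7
Pure geometric recurrence with ratio 2.
By induction u(n) = u(0) · (2)^n = - 7 \cdot 2^{n}.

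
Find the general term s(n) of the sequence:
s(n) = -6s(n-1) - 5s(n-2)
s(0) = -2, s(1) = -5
Characteristic equation: x² + 6x + 5 = 0, which factors as (x - (-5))(x - (-1)) = 0.
Roots r₁ = -5, r₂ = -1 (distinct).
General solution: s(n) = A·(-5)^n + B·(-1)^n.
From s(0) = -2: A + B = -2.
From s(1) = -5: -5A - B = -5.
Solving: A = \frac{7}{4}, B = - \frac{15}{4}.
So s(n) = - \frac{15 \left(-1\right)^{n}}{4} + \frac{7 \left(-5\right)^{n}}{4}.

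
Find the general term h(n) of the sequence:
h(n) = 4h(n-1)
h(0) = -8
This is a homogeneous first-order recurrence with ratio 4.
By induction h(n) = h(0) · (4)^n = - 8 \cdot 4^{n}.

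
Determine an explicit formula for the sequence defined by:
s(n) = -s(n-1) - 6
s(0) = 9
First-order linear non-homogeneous.
Homogeneous solution: s_h(n) = A·(-1)^n.
Try constant particular solution s_p = K: K = -K - 6 ⇒ K = -3.
General: s(n) = A·(-1)^n - 3.
Apply s(0) = 9: A - 3 = 9 ⇒ A = 12.
So s(n) = 12 \left(-1\right)^{n} - 3.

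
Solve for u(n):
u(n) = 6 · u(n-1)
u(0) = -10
Pure geometric recurrence with ratio 6.
By induction u(n) = u(0) · (6)^n = - 10 \cdot 6^{n}.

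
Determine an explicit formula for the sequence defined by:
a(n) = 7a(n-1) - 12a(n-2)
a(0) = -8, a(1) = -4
Characteristic equation: x² - 7x + 12 = 0, which factors as (x - (4))(x - (3)) = 0.
Roots r₁ = 4, r₂ = 3 (distinct).
General solution: a(n) = A·(4)^n + B·(3)^n.
From a(0) = -8: A + B = -8.
From a(1) = -4: 4A + 3B = -4.
Solving: A = 20, B = -28.
So a(n) = - 28 \cdot 3^{n} + 20 \cdot 4^{n}.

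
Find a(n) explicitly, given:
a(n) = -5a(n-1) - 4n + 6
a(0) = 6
First-order linear with linear forcing.
Homogeneous solution: a_h(n) = A·(-5)^n.
Try particular a_p(n) = pn + q. Substituting:
  pn + q = -5(p(n-1) + q) - 4n + 6.
Matching the n-coefficient: p = -5p - 4 ⇒ p = - \frac{2}{3}.
Matching constants: q = 5p - 5q + 6 ⇒ q = \frac{4}{9}.
General: a(n) = A·(-5)^n - \frac{2 n}{3} + \frac{4}{9}.
Apply a(0) = 6: A + \frac{4}{9} = 6 ⇒ A = \frac{50}{9}.
So a(n) = \frac{50 \left(-5\right)^{n}}{9} - \frac{2 n}{3} + \frac{4}{9}.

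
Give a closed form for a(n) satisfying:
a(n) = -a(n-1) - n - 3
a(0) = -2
First-order linear with linear forcing.
Homogeneous solution: a_h(n) = A·(-1)^n.
Try particular a_p(n) = pn + q. Substituting:
  pn + q = -(p(n-1) + q) - n - 3.
Matching the n-coefficient: p = -p - 1 ⇒ p = - \frac{1}{2}.
Matching constants: q = p - q - 3 ⇒ q = - \frac{7}{4}.
General: a(n) = A·(-1)^n - \frac{n}{2} - \frac{7}{4}.
Apply a(0) = -2: A - \frac{7}{4} = -2 ⇒ A = - \frac{1}{4}.
So a(n) = - \frac{\left(-1\right)^{n}}{4} - \frac{n}{2} - \frac{7}{4}.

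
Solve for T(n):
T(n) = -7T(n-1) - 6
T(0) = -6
First-order linear non-homogeneous.
Homogeneous solution: T_h(n) = A·(-7)^n.
Try constant particular solution T_p = K: K = -7K - 6 ⇒ K = - \frac{3}{4}.
General: T(n) = A·(-7)^n - \frac{3}{4}.
Apply T(0) = -6: A - \frac{3}{4} = -6 ⇒ A = - \frac{21}{4}.
So T(n) = - \frac{21 \left(-7\right)^{n}}{4} - \frac{3}{4}.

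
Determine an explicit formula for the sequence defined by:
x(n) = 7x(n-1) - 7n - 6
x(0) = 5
First-order linear with linear forcing.
Homogeneous solution: x_h(n) = A·(7)^n.
Try particular x_p(n) = pn + q. Substituting:
  pn + q = 7(p(n-1) + q) - 7n - 6.
Matching the n-coefficient: p = 7p - 7 ⇒ p = \frac{7}{6}.
Matching constants: q = -7p + 7q - 6 ⇒ q = \frac{85}{36}.
General: x(n) = A·(7)^n + \frac{7 n}{6} + \frac{85}{36}.
Apply x(0) = 5: A + \frac{85}{36} = 5 ⇒ A = \frac{95}{36}.
So x(n) = \frac{95 \cdot 7^{n}}{36} + \frac{7 n}{6} + \frac{85}{36}.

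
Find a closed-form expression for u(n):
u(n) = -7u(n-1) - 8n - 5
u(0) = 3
First-order linear with linear forcing.
Homogeneous solution: u_h(n) = A·(-7)^n.
Try particular u_p(n) = pn + q. Substituting:
  pn + q = -7(p(n-1) + q) - 8n - 5.
Matching the n-coefficient: p = -7p - 8 ⇒ p = -1.
Matching constants: q = 7p - 7q - 5 ⇒ q = - \frac{3}{2}.
General: u(n) = A·(-7)^n - n - \frac{3}{2}.
Apply u(0) = 3: A - \frac{3}{2} = 3 ⇒ A = \frac{9}{2}.
So u(n) = \frac{9 \left(-7\right)^{n}}{2} - n - \frac{3}{2}.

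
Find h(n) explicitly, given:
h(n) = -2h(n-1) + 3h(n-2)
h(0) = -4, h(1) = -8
Characteristic equation: x² + 2x - 3 = 0, which factors as (x - (1))(x - (-3)) = 0.
Roots r₁ = 1, r₂ = -3 (distinct).
General solution: h(n) = A·(1)^n + B·(-3)^n.
From h(0) = -4: A + B = -4.
From h(1) = -8: A - 3B = -8.
Solving: A = -5, B = 1.
So h(n) = \left(-3\right)^{n} - 5.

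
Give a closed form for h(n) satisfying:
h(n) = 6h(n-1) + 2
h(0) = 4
First-order linear non-homogeneous.
Homogeneous solution: h_h(n) = A·(6)^n.
Try constant particular solution h_p = K: K = 6K + 2 ⇒ K = - \frac{2}{5}.
General: h(n) = A·(6)^n - \frac{2}{5}.
Apply h(0) = 4: A - \frac{2}{5} = 4 ⇒ A = \frac{22}{5}.
So h(n) = \frac{22 \cdot 6^{n}}{5} - \frac{2}{5}.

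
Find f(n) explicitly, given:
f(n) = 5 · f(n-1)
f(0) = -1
Pure geometric recurrence with ratio 5.
By induction f(n) = f(0) · (5)^n = - 5^{n}.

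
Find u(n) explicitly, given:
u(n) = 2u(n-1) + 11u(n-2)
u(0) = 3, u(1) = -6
Characteristic equation: x² - 2x - 11 = 0.
Discriminant Δ = (2)² + 4·(11) = 48.
Roots r₁,₂ = (2 ± √48)/2, so r₁ = 1 + 2 \sqrt{3}, r₂ = 1 - 2 \sqrt{3}.
General solution: u(n) = A·r₁^n + B·r₂^n.
From the initial conditions, A + B = 3 and r₁A + r₂B = -6.
Since r₁ - r₂ = √48: A = (-6 - (3)r₂)/√48 = \frac{3}{2} - \frac{3 \sqrt{3}}{4}, and B = 3 - A = \frac{3 \sqrt{3}}{4} + \frac{3}{2}.
So u(n) = \left(\frac{3}{2} - \frac{3 \sqrt{3}}{4}\right)\left(1 + 2 \sqrt{3}\right)^n + \left(\frac{3 \sqrt{3}}{4} + \frac{3}{2}\right)\left(1 - 2 \sqrt{3}\right)^n.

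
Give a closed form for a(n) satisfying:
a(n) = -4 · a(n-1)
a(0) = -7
Pure geometric recurrence with ratio -4.
By induction a(n) = a(0) · (-4)^n = - 7 \left(-4\right)^{n}.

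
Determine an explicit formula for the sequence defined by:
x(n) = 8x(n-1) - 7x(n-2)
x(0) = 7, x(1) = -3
Characteristic equation: x² - 8x + 7 = 0, which factors as (x - (7))(x - (1)) = 0.
Roots r₁ = 7, r₂ = 1 (distinct).
General solution: x(n) = A·(7)^n + B·(1)^n.
From x(0) = 7: A + B = 7.
From x(1) = -3: 7A + B = -3.
Solving: A = - \frac{5}{3}, B = \frac{26}{3}.
So x(n) = \frac{26}{3} - \frac{5 \cdot 7^{n}}{3}.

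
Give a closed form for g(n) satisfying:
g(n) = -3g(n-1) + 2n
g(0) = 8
First-order linear with linear forcing.
Homogeneous solution: g_h(n) = A·(-3)^n.
Try particular g_p(n) = pn + q. Substituting:
  pn + q = -3(p(n-1) + q) + 2n.
Matching the n-coefficient: p = -3p + 2 ⇒ p = \frac{1}{2}.
Matching constants: q = 3p - 3q ⇒ q = \frac{3}{8}.
General: g(n) = A·(-3)^n + \frac{n}{2} + \frac{3}{8}.
Apply g(0) = 8: A + \frac{3}{8} = 8 ⇒ A = \frac{61}{8}.
So g(n) = \frac{61 \left(-3\right)^{n}}{8} + \frac{n}{2} + \frac{3}{8}.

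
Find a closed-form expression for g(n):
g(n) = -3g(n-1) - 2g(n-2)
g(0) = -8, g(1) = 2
Characteristic equation: x² + 3x + 2 = 0, which factors as (x - (-1))(x - (-2)) = 0.
Roots r₁ = -1, r₂ = -2 (distinct).
General solution: g(n) = A·(-1)^n + B·(-2)^n.
From g(0) = -8: A + B = -8.
From g(1) = 2: -A - 2B = 2.
Solving: A = -14, B = 6.
So g(n) = - 14 \left(-1\right)^{n} + 6 \left(-2\right)^{n}.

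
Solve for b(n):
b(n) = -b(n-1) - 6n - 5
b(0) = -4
First-order linear with linear forcing.
Homogeneous solution: b_h(n) = A·(-1)^n.
Try particular b_p(n) = pn + q. Substituting:
  pn + q = -(p(n-1) + q) - 6n - 5.
Matching the n-coefficient: p = -p - 6 ⇒ p = -3.
Matching constants: q = p - q - 5 ⇒ q = -4.
General: b(n) = A·(-1)^n - 3 n - 4.
Apply b(0) = -4: A - 4 = -4 ⇒ A = 0.
So b(n) = - 3 n - 4.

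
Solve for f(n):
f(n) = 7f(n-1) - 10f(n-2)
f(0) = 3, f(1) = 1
Characteristic equation: x² - 7x + 10 = 0, which factors as (x - (2))(x - (5)) = 0.
Roots r₁ = 2, r₂ = 5 (distinct).
General solution: f(n) = A·(2)^n + B·(5)^n.
From f(0) = 3: A + B = 3.
From f(1) = 1: 2A + 5B = 1.
Solving: A = \frac{14}{3}, B = - \frac{5}{3}.
So f(n) = \frac{14 \cdot 2^{n}}{3} - \frac{5 \cdot 5^{n}}{3}.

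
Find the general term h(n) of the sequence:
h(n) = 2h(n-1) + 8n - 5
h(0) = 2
First-order linear with linear forcing.
Homogeneous solution: h_h(n) = A·(2)^n.
Try particular h_p(n) = pn + q. Substituting:
  pn + q = 2(p(n-1) + q) + 8n - 5.
Matching the n-coefficient: p = 2p + 8 ⇒ p = -8.
Matching constants: q = -2p + 2q - 5 ⇒ q = -11.
General: h(n) = A·(2)^n - 8 n - 11.
Apply h(0) = 2: A - 11 = 2 ⇒ A = 13.
So h(n) = 13 \cdot 2^{n} - 8 n - 11.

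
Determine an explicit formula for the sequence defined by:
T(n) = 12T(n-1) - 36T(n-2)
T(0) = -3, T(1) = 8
Characteristic equation: x² - 12x + 36 = 0, which is (x - (6))².
Repeated root r = 6.
General solution: T(n) = (A + Bn)·(6)^n.
From T(0) = -3: A = -3.
From T(1) = 8: (A + B)·(6) = 8 ⇒ B = \frac{13}{3}.
So T(n) = \left(\frac{13 n}{3} - 3\right) \cdot (6)^n.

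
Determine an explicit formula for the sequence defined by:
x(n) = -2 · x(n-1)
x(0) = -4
Pure geometric recurrence with ratio -2.
By induction x(n) = x(0) · (-2)^n = - 4 \left(-2\right)^{n}.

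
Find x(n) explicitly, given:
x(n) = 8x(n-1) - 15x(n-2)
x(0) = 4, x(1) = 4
Characteristic equation: x² - 8x + 15 = 0, which factors as (x - (5))(x - (3)) = 0.
Roots r₁ = 5, r₂ = 3 (distinct).
General solution: x(n) = A·(5)^n + B·(3)^n.
From x(0) = 4: A + B = 4.
From x(1) = 4: 5A + 3B = 4.
Solving: A = -4, B = 8.
So x(n) = 8 \cdot 3^{n} - 4 \cdot 5^{n}.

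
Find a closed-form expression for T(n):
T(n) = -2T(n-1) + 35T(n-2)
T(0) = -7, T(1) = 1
Characteristic equation: x² + 2x - 35 = 0, which factors as (x - (5))(x - (-7)) = 0.
Roots r₁ = 5, r₂ = -7 (distinct).
General solution: T(n) = A·(5)^n + B·(-7)^n.
From T(0) = -7: A + B = -7.
From T(1) = 1: 5A - 7B = 1.
Solving: A = -4, B = -3.
So T(n) = - 3 \left(-7\right)^{n} - 4 \cdot 5^{n}.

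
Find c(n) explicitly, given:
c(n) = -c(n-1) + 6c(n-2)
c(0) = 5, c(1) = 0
Characteristic equation: x² + x - 6 = 0, which factors as (x - (2))(x - (-3)) = 0.
Roots r₁ = 2, r₂ = -3 (distinct).
General solution: c(n) = A·(2)^n + B·(-3)^n.
From c(0) = 5: A + B = 5.
From c(1) = 0: 2A - 3B = 0.
Solving: A = 3, B = 2.
So c(n) = 2 \left(-3\right)^{n} + 3 \cdot 2^{n}.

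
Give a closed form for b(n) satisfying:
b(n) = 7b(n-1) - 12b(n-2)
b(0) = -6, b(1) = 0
Characteristic equation: x² - 7x + 12 = 0, which factors as (x - (4))(x - (3)) = 0.
Roots r₁ = 4, r₂ = 3 (distinct).
General solution: b(n) = A·(4)^n + B·(3)^n.
From b(0) = -6: A + B = -6.
From b(1) = 0: 4A + 3B = 0.
Solving: A = 18, B = -24.
So b(n) = - 24 \cdot 3^{n} + 18 \cdot 4^{n}.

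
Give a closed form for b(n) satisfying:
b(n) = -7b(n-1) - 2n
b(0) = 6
First-order linear with linear forcing.
Homogeneous solution: b_h(n) = A·(-7)^n.
Try particular b_p(n) = pn + q. Substituting:
  pn + q = -7(p(n-1) + q) - 2n.
Matching the n-coefficient: p = -7p - 2 ⇒ p = - \frac{1}{4}.
Matching constants: q = 7p - 7q ⇒ q = - \frac{7}{32}.
General: b(n) = A·(-7)^n - \frac{n}{4} - \frac{7}{32}.
Apply b(0) = 6: A - \frac{7}{32} = 6 ⇒ A = \frac{199}{32}.
So b(n) = \frac{199 \left(-7\right)^{n}}{32} - \frac{n}{4} - \frac{7}{32}.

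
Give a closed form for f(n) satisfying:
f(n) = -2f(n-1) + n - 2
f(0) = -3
First-order linear with linear forcing.
Homogeneous solution: f_h(n) = A·(-2)^n.
Try particular f_p(n) = pn + q. Substituting:
  pn + q = -2(p(n-1) + q) + n - 2.
Matching the n-coefficient: p = -2p + 1 ⇒ p = \frac{1}{3}.
Matching constants: q = 2p - 2q - 2 ⇒ q = - \frac{4}{9}.
General: f(n) = A·(-2)^n + \frac{n}{3} - \frac{4}{9}.
Apply f(0) = -3: A - \frac{4}{9} = -3 ⇒ A = - \frac{23}{9}.
So f(n) = - \frac{23 \left(-2\right)^{n}}{9} + \frac{n}{3} - \frac{4}{9}.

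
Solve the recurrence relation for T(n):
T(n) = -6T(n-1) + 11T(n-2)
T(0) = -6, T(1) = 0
Characteristic equation: x² + 6x - 11 = 0.
Discriminant Δ = (-6)² + 4·(11) = 80.
Roots r₁,₂ = (-6 ± √80)/2, so r₁ = -3 + 2 \sqrt{5}, r₂ = - 2 \sqrt{5} - 3.
General solution: T(n) = A·r₁^n + B·r₂^n.
From the initial conditions, A + B = -6 and r₁A + r₂B = 0.
Since r₁ - r₂ = √80: A = (0 - (-6)r₂)/√80 = -3 - \frac{9 \sqrt{5}}{10}, and B = -6 - A = -3 + \frac{9 \sqrt{5}}{10}.
So T(n) = \left(-3 - \frac{9 \sqrt{5}}{10}\right)\left(-3 + 2 \sqrt{5}\right)^n + \left(-3 + \frac{9 \sqrt{5}}{10}\right)\left(- 2 \sqrt{5} - 3\right)^n.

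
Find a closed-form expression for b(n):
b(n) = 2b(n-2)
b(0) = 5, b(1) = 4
Characteristic equation: x² - 2 = 0.
Discriminant Δ = (0)² + 4·(2) = 8.
Roots r₁,₂ = (0 ± √8)/2, so r₁ = \sqrt{2}, r₂ = - \sqrt{2}.
General solution: b(n) = A·r₁^n + B·r₂^n.
From the initial conditions, A + B = 5 and r₁A + r₂B = 4.
Since r₁ - r₂ = √8: A = (4 - (5)r₂)/√8 = \sqrt{2} + \frac{5}{2}, and B = 5 - A = \frac{5}{2} - \sqrt{2}.
So b(n) = \left(\sqrt{2} + \frac{5}{2}\right)\left(\sqrt{2}\right)^n + \left(\frac{5}{2} - \sqrt{2}\right)\left(- \sqrt{2}\right)^n.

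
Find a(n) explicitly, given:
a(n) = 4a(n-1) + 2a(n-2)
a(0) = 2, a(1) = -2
Characteristic equation: x² - 4x - 2 = 0.
Discriminant Δ = (4)² + 4·(2) = 24.
Roots r₁,₂ = (4 ± √24)/2, so r₁ = 2 + \sqrt{6}, r₂ = 2 - \sqrt{6}.
General solution: a(n) = A·r₁^n + B·r₂^n.
From the initial conditions, A + B = 2 and r₁A + r₂B = -2.
Since r₁ - r₂ = √24: A = (-2 - (2)r₂)/√24 = 1 - \frac{\sqrt{6}}{2}, and B = 2 - A = 1 + \frac{\sqrt{6}}{2}.
So a(n) = \left(1 - \frac{\sqrt{6}}{2}\right)\left(2 + \sqrt{6}\right)^n + \left(1 + \frac{\sqrt{6}}{2}\right)\left(2 - \sqrt{6}\right)^n.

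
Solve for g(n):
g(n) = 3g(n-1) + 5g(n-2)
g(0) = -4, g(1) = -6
Characteristic equation: x² - 3x - 5 = 0.
Discriminant Δ = (3)² + 4·(5) = 29.
Roots r₁,₂ = (3 ± √29)/2, so r₁ = \frac{3}{2} + \frac{\sqrt{29}}{2}, r₂ = \frac{3}{2} - \frac{\sqrt{29}}{2}.
General solution: g(n) = A·r₁^n + B·r₂^n.
From the initial conditions, A + B = -4 and r₁A + r₂B = -6.
Since r₁ - r₂ = √29: A = (-6 - (-4)r₂)/√29 = -2, and B = -4 - A = -2.
So g(n) = \left(-2\right)\left(\frac{3}{2} + \frac{\sqrt{29}}{2}\right)^n + \left(-2\right)\left(\frac{3}{2} - \frac{\sqrt{29}}{2}\right)^n.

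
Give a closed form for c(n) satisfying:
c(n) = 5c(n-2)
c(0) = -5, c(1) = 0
Characteristic equation: x² - 5 = 0.
Discriminant Δ = (0)² + 4·(5) = 20.
Roots r₁,₂ = (0 ± √20)/2, so r₁ = \sqrt{5}, r₂ = - \sqrt{5}.
General solution: c(n) = A·r₁^n + B·r₂^n.
From the initial conditions, A + B = -5 and r₁A + r₂B = 0.
Since r₁ - r₂ = √20: A = (0 - (-5)r₂)/√20 = - \frac{5}{2}, and B = -5 - A = - \frac{5}{2}.
So c(n) = \left(- \frac{5}{2}\right)\left(\sqrt{5}\right)^n + \left(- \frac{5}{2}\right)\left(- \sqrt{5}\right)^n.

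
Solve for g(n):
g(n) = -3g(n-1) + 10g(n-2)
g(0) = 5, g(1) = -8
Characteristic equation: x² + 3x - 10 = 0, which factors as (x - (2))(x - (-5)) = 0.
Roots r₁ = 2, r₂ = -5 (distinct).
General solution: g(n) = A·(2)^n + B·(-5)^n.
From g(0) = 5: A + B = 5.
From g(1) = -8: 2A - 5B = -8.
Solving: A = \frac{17}{7}, B = \frac{18}{7}.
So g(n) = \frac{18 \left(-5\right)^{n}}{7} + \frac{17 \cdot 2^{n}}{7}.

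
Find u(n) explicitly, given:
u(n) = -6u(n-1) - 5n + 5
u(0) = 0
First-order linear with linear forcing.
Homogeneous solution: u_h(n) = A·(-6)^n.
Try particular u_p(n) = pn + q. Substituting:
  pn + q = -6(p(n-1) + q) - 5n + 5.
Matching the n-coefficient: p = -6p - 5 ⇒ p = - \frac{5}{7}.
Matching constants: q = 6p - 6q + 5 ⇒ q = \frac{5}{49}.
General: u(n) = A·(-6)^n - \frac{5 n}{7} + \frac{5}{49}.
Apply u(0) = 0: A + \frac{5}{49} = 0 ⇒ A = - \frac{5}{49}.
So u(n) = - \frac{5 \left(-6\right)^{n}}{49} - \frac{5 n}{7} + \frac{5}{49}.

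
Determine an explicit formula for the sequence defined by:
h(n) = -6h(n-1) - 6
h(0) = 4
First-order linear non-homogeneous.
Homogeneous solution: h_h(n) = A·(-6)^n.
Try constant particular solution h_p = K: K = -6K - 6 ⇒ K = - \frac{6}{7}.
General: h(n) = A·(-6)^n - \frac{6}{7}.
Apply h(0) = 4: A - \frac{6}{7} = 4 ⇒ A = \frac{34}{7}.
So h(n) = \frac{34 \left(-6\right)^{n}}{7} - \frac{6}{7}.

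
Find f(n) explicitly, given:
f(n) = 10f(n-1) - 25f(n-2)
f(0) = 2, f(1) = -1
Characteristic equation: x² - 10x + 25 = 0, which is (x - (5))².
Repeated root r = 5.
General solution: f(n) = (A + Bn)·(5)^n.
From f(0) = 2: A = 2.
From f(1) = -1: (A + B)·(5) = -1 ⇒ B = - \frac{11}{5}.
So f(n) = \left(2 - \frac{11 n}{5}\right) \cdot (5)^n.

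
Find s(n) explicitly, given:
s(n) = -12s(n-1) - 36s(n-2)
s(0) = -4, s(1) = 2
Characteristic equation: x² + 12x + 36 = 0, which is (x - (-6))².
Repeated root r = -6.
General solution: s(n) = (A + Bn)·(-6)^n.
From s(0) = -4: A = -4.
From s(1) = 2: (A + B)·(-6) = 2 ⇒ B = \frac{11}{3}.
So s(n) = \left(\frac{11 n}{3} - 4\right) \cdot (-6)^n.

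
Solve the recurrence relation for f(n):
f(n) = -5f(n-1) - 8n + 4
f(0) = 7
First-order linear with linear forcing.
Homogeneous solution: f_h(n) = A·(-5)^n.
Try particular f_p(n) = pn + q. Substituting:
  pn + q = -5(p(n-1) + q) - 8n + 4.
Matching the n-coefficient: p = -5p - 8 ⇒ p = - \frac{4}{3}.
Matching constants: q = 5p - 5q + 4 ⇒ q = - \frac{4}{9}.
General: f(n) = A·(-5)^n - \frac{4 n}{3} - \frac{4}{9}.
Apply f(0) = 7: A - \frac{4}{9} = 7 ⇒ A = \frac{67}{9}.
So f(n) = \frac{67 \left(-5\right)^{n}}{9} - \frac{4 n}{3} - \frac{4}{9}.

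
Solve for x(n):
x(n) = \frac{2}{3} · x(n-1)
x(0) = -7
Pure geometric recurrence with ratio \frac{2}{3}.
By induction x(n) = x(0) · (\frac{2}{3})^n = - 7 \left(\frac{2}{3}\right)^{n}.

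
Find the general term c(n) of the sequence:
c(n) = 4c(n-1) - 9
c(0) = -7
First-order linear non-homogeneous.
Homogeneous solution: c_h(n) = A·(4)^n.
Try constant particular solution c_p = K: K = 4K - 9 ⇒ K = 3.
General: c(n) = A·(4)^n + 3.
Apply c(0) = -7: A + 3 = -7 ⇒ A = -10.
So c(n) = 3 - 10 \cdot 4^{n}.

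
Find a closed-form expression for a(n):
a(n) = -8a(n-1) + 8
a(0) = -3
First-order linear non-homogeneous.
Homogeneous solution: a_h(n) = A·(-8)^n.
Try constant particular solution a_p = K: K = -8K + 8 ⇒ K = \frac{8}{9}.
General: a(n) = A·(-8)^n + \frac{8}{9}.
Apply a(0) = -3: A + \frac{8}{9} = -3 ⇒ A = - \frac{35}{9}.
So a(n) = \frac{8}{9} - \frac{35 \left(-8\right)^{n}}{9}.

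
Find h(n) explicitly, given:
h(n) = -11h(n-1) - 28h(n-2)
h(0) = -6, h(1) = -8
Characteristic equation: x² + 11x + 28 = 0, which factors as (x - (-7))(x - (-4)) = 0.
Roots r₁ = -7, r₂ = -4 (distinct).
General solution: h(n) = A·(-7)^n + B·(-4)^n.
From h(0) = -6: A + B = -6.
From h(1) = -8: -7A - 4B = -8.
Solving: A = \frac{32}{3}, B = - \frac{50}{3}.
So h(n) = - \frac{50 \left(-4\right)^{n}}{3} + \frac{32 \left(-7\right)^{n}}{3}.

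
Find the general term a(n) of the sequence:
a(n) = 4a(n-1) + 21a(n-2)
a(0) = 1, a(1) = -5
Characteristic equation: x² - 4x - 21 = 0, which factors as (x - (-3))(x - (7)) = 0.
Roots r₁ = -3, r₂ = 7 (distinct).
General solution: a(n) = A·(-3)^n + B·(7)^n.
From a(0) = 1: A + B = 1.
From a(1) = -5: -3A + 7B = -5.
Solving: A = \frac{6}{5}, B = - \frac{1}{5}.
So a(n) = \frac{6 \left(-3\right)^{n}}{5} - \frac{7^{n}}{5}.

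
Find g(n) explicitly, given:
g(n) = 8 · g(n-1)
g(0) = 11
Pure geometric recurrence with ratio 8.
By induction g(n) = g(0) · (8)^n = 11 \cdot 8^{n}.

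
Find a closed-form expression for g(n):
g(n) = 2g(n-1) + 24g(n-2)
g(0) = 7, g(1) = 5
Characteristic equation: x² - 2x - 24 = 0, which factors as (x - (6))(x - (-4)) = 0.
Roots r₁ = 6, r₂ = -4 (distinct).
General solution: g(n) = A·(6)^n + B·(-4)^n.
From g(0) = 7: A + B = 7.
From g(1) = 5: 6A - 4B = 5.
Solving: A = \frac{33}{10}, B = \frac{37}{10}.
So g(n) = \frac{37 \left(-4\right)^{n}}{10} + \frac{33 \cdot 6^{n}}{10}.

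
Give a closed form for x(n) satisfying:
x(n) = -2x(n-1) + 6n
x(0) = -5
First-order linear with linear forcing.
Homogeneous solution: x_h(n) = A·(-2)^n.
Try particular x_p(n) = pn + q. Substituting:
  pn + q = -2(p(n-1) + q) + 6n.
Matching the n-coefficient: p = -2p + 6 ⇒ p = 2.
Matching constants: q = 2p - 2q ⇒ q = \frac{4}{3}.
General: x(n) = A·(-2)^n + 2 n + \frac{4}{3}.
Apply x(0) = -5: A + \frac{4}{3} = -5 ⇒ A = - \frac{19}{3}.
So x(n) = - \frac{19 \left(-2\right)^{n}}{3} + 2 n + \frac{4}{3}.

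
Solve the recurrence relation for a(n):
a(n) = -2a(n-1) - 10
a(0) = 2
First-order linear non-homogeneous.
Homogeneous solution: a_h(n) = A·(-2)^n.
Try constant particular solution a_p = K: K = -2K - 10 ⇒ K = - \frac{10}{3}.
General: a(n) = A·(-2)^n - \frac{10}{3}.
Apply a(0) = 2: A - \frac{10}{3} = 2 ⇒ A = \frac{16}{3}.
So a(n) = \frac{16 \left(-2\right)^{n}}{3} - \frac{10}{3}.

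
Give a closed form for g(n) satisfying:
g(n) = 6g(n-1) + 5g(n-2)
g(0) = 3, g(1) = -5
Characteristic equation: x² - 6x - 5 = 0.
Discriminant Δ = (6)² + 4·(5) = 56.
Roots r₁,₂ = (6 ± √56)/2, so r₁ = 3 + \sqrt{14}, r₂ = 3 - \sqrt{14}.
General solution: g(n) = A·r₁^n + B·r₂^n.
From the initial conditions, A + B = 3 and r₁A + r₂B = -5.
Since r₁ - r₂ = √56: A = (-5 - (3)r₂)/√56 = \frac{3}{2} - \frac{\sqrt{14}}{2}, and B = 3 - A = \frac{3}{2} + \frac{\sqrt{14}}{2}.
So g(n) = \left(\frac{3}{2} - \frac{\sqrt{14}}{2}\right)\left(3 + \sqrt{14}\right)^n + \left(\frac{3}{2} + \frac{\sqrt{14}}{2}\right)\left(3 - \sqrt{14}\right)^n.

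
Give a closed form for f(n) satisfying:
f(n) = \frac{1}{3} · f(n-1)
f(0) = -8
Pure geometric recurrence with ratio \frac{1}{3}.
By induction f(n) = f(0) · (\frac{1}{3})^n = - 8 \cdot 3^{- n}.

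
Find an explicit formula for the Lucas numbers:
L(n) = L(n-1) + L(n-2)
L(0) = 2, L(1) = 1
This is the Lucas sequence.
Characteristic equation: x² - x - 1 = 0; roots r₁ = \frac{1}{2} + \frac{\sqrt{5}}{2}, r₂ = \frac{1}{2} - \frac{\sqrt{5}}{2}.
General: L(n) = A·r₁^n + B·r₂^n. Solving with L(0)=2, L(1)=1 gives A = 1, B = 1.
So L(n) = 2^{- n} \left(\left(1 - \sqrt{5}\right)^{n} + \left(1 + \sqrt{5}\right)^{n}\right).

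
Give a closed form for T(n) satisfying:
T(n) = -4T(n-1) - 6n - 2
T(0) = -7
First-order linear with linear forcing.
Homogeneous solution: T_h(n) = A·(-4)^n.
Try particular T_p(n) = pn + q. Substituting:
  pn + q = -4(p(n-1) + q) - 6n - 2.
Matching the n-coefficient: p = -4p - 6 ⇒ p = - \frac{6}{5}.
Matching constants: q = 4p - 4q - 2 ⇒ q = - \frac{34}{25}.
General: T(n) = A·(-4)^n - \frac{6 n}{5} - \frac{34}{25}.
Apply T(0) = -7: A - \frac{34}{25} = -7 ⇒ A = - \frac{141}{25}.
So T(n) = - \frac{141 \left(-4\right)^{n}}{25} - \frac{6 n}{5} - \frac{34}{25}.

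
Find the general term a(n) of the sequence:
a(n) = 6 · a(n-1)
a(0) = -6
Pure geometric recurrence with ratio 6.
By induction a(n) = a(0) · (6)^n = - 6 \cdot 6^{n}.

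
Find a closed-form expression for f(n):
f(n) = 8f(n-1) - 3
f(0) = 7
First-order linear non-homogeneous.
Homogeneous solution: f_h(n) = A·(8)^n.
Try constant particular solution f_p = K: K = 8K - 3 ⇒ K = \frac{3}{7}.
General: f(n) = A·(8)^n + \frac{3}{7}.
Apply f(0) = 7: A + \frac{3}{7} = 7 ⇒ A = \frac{46}{7}.
So f(n) = \frac{46 \cdot 8^{n}}{7} + \frac{3}{7}.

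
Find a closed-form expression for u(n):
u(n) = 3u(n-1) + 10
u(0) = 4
First-order linear non-homogeneous.
Homogeneous solution: u_h(n) = A·(3)^n.
Try constant particular solution u_p = K: K = 3K + 10 ⇒ K = -5.
General: u(n) = A·(3)^n - 5.
Apply u(0) = 4: A - 5 = 4 ⇒ A = 9.
So u(n) = 9 \cdot 3^{n} - 5.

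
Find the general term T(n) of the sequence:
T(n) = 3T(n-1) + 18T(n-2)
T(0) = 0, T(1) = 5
Characteristic equation: x² - 3x - 18 = 0, which factors as (x - (-3))(x - (6)) = 0.
Roots r₁ = -3, r₂ = 6 (distinct).
General solution: T(n) = A·(-3)^n + B·(6)^n.
From T(0) = 0: A + B = 0.
From T(1) = 5: -3A + 6B = 5.
Solving: A = - \frac{5}{9}, B = \frac{5}{9}.
So T(n) = - \frac{5 \left(-3\right)^{n}}{9} + \frac{5 \cdot 6^{n}}{9}.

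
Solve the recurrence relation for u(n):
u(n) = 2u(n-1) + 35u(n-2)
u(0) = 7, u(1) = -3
Characteristic equation: x² - 2x - 35 = 0, which factors as (x - (7))(x - (-5)) = 0.
Roots r₁ = 7, r₂ = -5 (distinct).
General solution: u(n) = A·(7)^n + B·(-5)^n.
From u(0) = 7: A + B = 7.
From u(1) = -3: 7A - 5B = -3.
Solving: A = \frac{8}{3}, B = \frac{13}{3}.
So u(n) = \frac{13 \left(-5\right)^{n}}{3} + \frac{8 \cdot 7^{n}}{3}.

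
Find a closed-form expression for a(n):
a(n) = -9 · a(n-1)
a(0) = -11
Pure geometric recurrence with ratio -9.
By induction a(n) = a(0) · (-9)^n = - 11 \left(-9\right)^{n}.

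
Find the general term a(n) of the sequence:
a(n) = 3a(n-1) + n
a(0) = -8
First-order linear with linear forcing.
Homogeneous solution: a_h(n) = A·(3)^n.
Try particular a_p(n) = pn + q. Substituting:
  pn + q = 3(p(n-1) + q) + n.
Matching the n-coefficient: p = 3p + 1 ⇒ p = - \frac{1}{2}.
Matching constants: q = -3p + 3q ⇒ q = - \frac{3}{4}.
General: a(n) = A·(3)^n - \frac{n}{2} - \frac{3}{4}.
Apply a(0) = -8: A - \frac{3}{4} = -8 ⇒ A = - \frac{29}{4}.
So a(n) = - \frac{29 \cdot 3^{n}}{4} - \frac{n}{2} - \frac{3}{4}.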